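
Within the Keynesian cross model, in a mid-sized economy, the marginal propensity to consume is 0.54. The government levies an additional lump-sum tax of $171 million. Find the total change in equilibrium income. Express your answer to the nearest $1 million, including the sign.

A lump-sum tax change of +$171 million shifts disposable income by −$171 million; first-round consumption changes by −c × ΔT = −0.54 × (+$171 million) = −$92.34 million.
Expenditure multiplier = 1/(1 − MPC) = 1/(1 − 0.54) = 1/0.46 ≈ 2.174.
The tax multiplier is −c × k ≈ −1.174, so ΔY = k × (−c·ΔT) = (−$92.34 million) / 0.46 ≈ −$201 million.

−$201 million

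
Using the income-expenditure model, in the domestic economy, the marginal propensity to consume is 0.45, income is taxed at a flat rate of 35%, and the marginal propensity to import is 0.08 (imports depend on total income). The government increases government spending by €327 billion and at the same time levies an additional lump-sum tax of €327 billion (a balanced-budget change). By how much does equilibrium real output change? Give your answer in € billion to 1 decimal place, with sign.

Expenditure multiplier = 1/(1 − c(1−t) + m) = 1/(1 − 0.45×0.65 + 0.08) = 1/0.7875 ≈ 1.27.
ΔG contributes k·ΔG = (+€327 billion) / 0.7875 ≈ +€415.2 billion.
ΔT of +€327 billion changes first-round spending by −c·ΔT = −€147.15 billion, contributing k·(−c·ΔT) = (−€147.15 billion) / 0.7875 ≈ −€186.9 billion.
Net ΔY = k(ΔG − c·ΔT) = (+€179.85 billion) / 0.7875 ≈ +€228.4 billion.

+€228.4 billion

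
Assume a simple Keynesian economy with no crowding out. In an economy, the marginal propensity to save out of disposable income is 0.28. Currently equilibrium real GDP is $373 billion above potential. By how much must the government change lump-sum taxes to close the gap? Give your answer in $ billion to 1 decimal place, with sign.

MPC = 1 − MPS = 1 − 0.28 = 0.72.
Spending multiplier = 1/(1 − MPC) = 1/(1 − 0.72) = 1/0.28 ≈ 3.571.
Tax multiplier = −c·k = −0.72/0.28 ≈ −2.571. Need ΔY = −$373 billion, so ΔT = ΔY/(−c·k) = −(−$373 billion) × 0.28 / 0.72 ≈ +$145.1 billion.
The government should raise lump-sum taxes by $145.1 billion.

+$145.1 billion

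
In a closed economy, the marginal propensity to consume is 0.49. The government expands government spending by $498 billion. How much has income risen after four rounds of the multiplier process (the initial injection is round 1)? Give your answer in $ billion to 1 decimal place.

$920.2 billion

Round 1 adds ΔG = $498 billion; each later round is MPC = 0.49 times the previous.
After 4 rounds: 498 + 244.02 + 119.5698 + 58.589202 = ΔG·(1 − c^4)/(1 − c) = 498 × (1 − 0.05764801)/0.51 ≈ $920.2 billion.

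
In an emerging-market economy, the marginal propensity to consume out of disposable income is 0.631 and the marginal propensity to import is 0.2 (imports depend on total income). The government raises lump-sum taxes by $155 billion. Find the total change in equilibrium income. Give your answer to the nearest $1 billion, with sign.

A lump-sum tax change of +$155 billion shifts disposable income by −$155 billion; first-round consumption changes by −c × ΔT = −0.631 × (+$155 billion) = −$97.805 billion.
Expenditure multiplier = 1/(1 − c + m) = 1/(1 − 0.631 + 0.2) = 1/0.569 ≈ 1.757.
The tax multiplier is −c × k ≈ −1.109, so ΔY = k × (−c·ΔT) = (−$97.805 billion) / 0.569 ≈ −$172 billion.

−$172 billion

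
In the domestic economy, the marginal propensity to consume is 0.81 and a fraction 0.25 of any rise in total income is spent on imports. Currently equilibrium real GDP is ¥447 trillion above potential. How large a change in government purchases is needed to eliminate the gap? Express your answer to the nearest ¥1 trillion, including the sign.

Spending multiplier = 1/(1 − c + m) = 1/(1 − 0.81 + 0.25) = 1/0.44 ≈ 2.273.
Need ΔY = −¥447 trillion, so ΔG = ΔY/k = (−¥447 trillion) × 0.44 ≈ −¥197 trillion.
The government should cut government purchases by ¥197 trillion.

−¥197 trillion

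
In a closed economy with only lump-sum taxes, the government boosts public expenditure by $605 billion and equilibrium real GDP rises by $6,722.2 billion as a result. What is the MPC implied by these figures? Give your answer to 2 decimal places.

0.91

Implied spending multiplier k = ΔY/ΔG = 6,722.2/605 ≈ 11.1111.
Since k = 1/(1 − MPC), MPC = 1 − 1/k = 1 − ΔG/ΔY = 1 − 605/6,722.2 ≈ 0.91.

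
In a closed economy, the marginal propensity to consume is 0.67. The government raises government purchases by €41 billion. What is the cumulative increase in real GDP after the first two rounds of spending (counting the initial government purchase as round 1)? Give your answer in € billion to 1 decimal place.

Round 1 adds ΔG = €41 billion; each later round is MPC = 0.67 times the previous.
After 2 rounds: 41 + 27.47 = ΔG·(1 − c^2)/(1 − c) = 41 × (1 − 0.4489)/0.33 ≈ €68.5 billion.

€68.5 billion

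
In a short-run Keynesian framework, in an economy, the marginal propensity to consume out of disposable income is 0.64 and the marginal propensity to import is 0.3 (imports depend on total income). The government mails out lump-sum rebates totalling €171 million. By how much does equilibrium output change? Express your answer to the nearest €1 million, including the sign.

+€166 million

A lump-sum tax change of −€171 million shifts disposable income by +€171 million; first-round consumption changes by −c × ΔT = −0.64 × (−€171 million) = +€109.44 million.
Expenditure multiplier = 1/(1 − c + m) = 1/(1 − 0.64 + 0.3) = 1/0.66 ≈ 1.515.
The tax multiplier is −c × k ≈ −0.97, so ΔY = k × (−c·ΔT) = (+€109.44 million) / 0.66 ≈ +€166 million.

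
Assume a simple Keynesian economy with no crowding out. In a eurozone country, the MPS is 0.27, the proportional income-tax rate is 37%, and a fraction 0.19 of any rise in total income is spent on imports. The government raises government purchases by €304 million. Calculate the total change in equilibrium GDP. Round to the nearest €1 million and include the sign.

MPC = 1 − MPS = 1 − 0.27 = 0.73.
Spending multiplier = 1/(1 − c(1−t) + m) = 1/(1 − 0.73×0.63 + 0.19) = 1/0.7301 ≈ 1.37.
ΔY = k × ΔG = (+€304 million) / 0.7301 ≈ +€416 million.

+€416 million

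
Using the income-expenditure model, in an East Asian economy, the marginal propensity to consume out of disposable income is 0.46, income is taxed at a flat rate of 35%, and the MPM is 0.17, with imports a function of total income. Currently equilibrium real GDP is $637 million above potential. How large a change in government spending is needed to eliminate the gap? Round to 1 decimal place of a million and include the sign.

Spending multiplier = 1/(1 − c(1−t) + m) = 1/(1 − 0.46×0.65 + 0.17) = 1/0.871 ≈ 1.148.
Need ΔY = −$637 million, so ΔG = ΔY/k = (−$637 million) × 0.871 ≈ −$554.8 million.
The government should cut government spending by $554.8 million.

−$554.8 million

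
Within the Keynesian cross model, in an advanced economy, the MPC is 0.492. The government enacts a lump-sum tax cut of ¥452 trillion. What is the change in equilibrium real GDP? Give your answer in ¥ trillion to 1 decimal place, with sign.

A lump-sum tax change of −¥452 trillion shifts disposable income by +¥452 trillion; first-round consumption changes by −c × ΔT = −0.492 × (−¥452 trillion) = +¥222.384 trillion.
Expenditure multiplier = 1/(1 − MPC) = 1/(1 − 0.492) = 1/0.508 ≈ 1.969.
The tax multiplier is −c × k ≈ −0.969, so ΔY = k × (−c·ΔT) = (+¥222.384 trillion) / 0.508 ≈ +¥437.8 trillion.

+¥437.8 trillion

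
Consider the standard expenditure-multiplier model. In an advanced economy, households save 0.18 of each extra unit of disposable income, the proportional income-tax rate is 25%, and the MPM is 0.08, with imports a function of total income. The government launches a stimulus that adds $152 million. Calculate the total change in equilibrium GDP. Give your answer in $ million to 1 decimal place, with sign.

+$326.9 million

MPC = 1 − MPS = 1 − 0.18 = 0.82.
Government-spending multiplier = 1/(1 − c(1−t) + m) = 1/(1 − 0.82×0.75 + 0.08) = 1/0.465 ≈ 2.151.
ΔY = k × ΔG = (+$152 million) / 0.465 ≈ +$326.9 million.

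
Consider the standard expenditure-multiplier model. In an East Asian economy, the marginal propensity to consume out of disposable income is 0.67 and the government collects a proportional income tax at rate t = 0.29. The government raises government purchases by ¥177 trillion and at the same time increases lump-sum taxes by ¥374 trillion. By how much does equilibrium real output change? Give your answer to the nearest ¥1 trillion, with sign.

−¥140 trillion

Expenditure multiplier = 1/(1 − c(1−t)) = 1/(1 − 0.67×0.71) = 1/0.5243 ≈ 1.907.
ΔG contributes k·ΔG = (+¥177 trillion) / 0.5243 ≈ +¥337.6 trillion.
ΔT of +¥374 trillion changes first-round spending by −c·ΔT = −¥250.58 trillion, contributing k·(−c·ΔT) = (−¥250.58 trillion) / 0.5243 ≈ −¥477.9 trillion.
Net ΔY = k(ΔG − c·ΔT) = (−¥73.58 trillion) / 0.5243 ≈ −¥140 trillion.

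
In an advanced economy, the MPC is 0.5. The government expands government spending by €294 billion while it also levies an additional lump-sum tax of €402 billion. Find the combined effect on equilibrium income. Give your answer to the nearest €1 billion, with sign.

Expenditure multiplier = 1/(1 − MPC) = 1/(1 − 0.5) = 1/0.5 = 2.
ΔG contributes k·ΔG = (+€294 billion) / 0.5 = +€588 billion.
ΔT of +€402 billion changes first-round spending by −c·ΔT = −€201 billion, contributing k·(−c·ΔT) = (−€201 billion) / 0.5 = −€402 billion.
Net ΔY = k(ΔG − c·ΔT) = (+€93 billion) / 0.5 = +€186 billion.

+€186 billion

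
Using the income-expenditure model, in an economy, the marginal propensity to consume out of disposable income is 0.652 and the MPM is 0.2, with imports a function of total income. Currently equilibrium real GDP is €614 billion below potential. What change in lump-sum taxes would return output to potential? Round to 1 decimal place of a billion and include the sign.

Spending multiplier = 1/(1 − c + m) = 1/(1 − 0.652 + 0.2) = 1/0.548 ≈ 1.825.
Tax multiplier = −c·k = −0.652/0.548 ≈ −1.19. Need ΔY = +€614 billion, so ΔT = ΔY/(−c·k) = −(+€614 billion) × 0.548 / 0.652 ≈ −€516.1 billion.
The government should cut lump-sum taxes by €516.1 billion.

−€516.1 billion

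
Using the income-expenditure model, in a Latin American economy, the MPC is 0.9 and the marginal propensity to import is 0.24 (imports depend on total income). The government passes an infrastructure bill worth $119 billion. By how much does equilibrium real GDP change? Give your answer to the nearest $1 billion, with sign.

+$350 billion

Government-spending multiplier = 1/(1 − c + m) = 1/(1 − 0.9 + 0.24) = 1/0.34 ≈ 2.941.
ΔY = k × ΔG = (+$119 billion) / 0.34 = +$350 billion.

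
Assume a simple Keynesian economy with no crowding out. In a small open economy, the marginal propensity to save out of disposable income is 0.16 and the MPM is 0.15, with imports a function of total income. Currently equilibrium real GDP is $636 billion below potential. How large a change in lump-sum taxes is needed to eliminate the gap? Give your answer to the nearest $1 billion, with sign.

−$235 billion

MPC = 1 − MPS = 1 − 0.16 = 0.84.
Spending multiplier = 1/(1 − c + m) = 1/(1 − 0.84 + 0.15) = 1/0.31 ≈ 3.226.
Tax multiplier = −c·k = −0.84/0.31 ≈ −2.71. Need ΔY = +$636 billion, so ΔT = ΔY/(−c·k) = −(+$636 billion) × 0.31 / 0.84 ≈ −$235 billion.
The government should cut lump-sum taxes by $235 billion.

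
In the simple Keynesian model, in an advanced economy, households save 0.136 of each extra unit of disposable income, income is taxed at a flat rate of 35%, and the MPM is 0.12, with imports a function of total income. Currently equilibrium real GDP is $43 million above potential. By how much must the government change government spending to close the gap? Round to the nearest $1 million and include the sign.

MPC = 1 − MPS = 1 − 0.136 = 0.864.
Spending multiplier = 1/(1 − c(1−t) + m) = 1/(1 − 0.864×0.65 + 0.12) = 1/0.5584 ≈ 1.791.
Need ΔY = −$43 million, so ΔG = ΔY/k = (−$43 million) × 0.5584 ≈ −$24 million.
The government should cut government spending by $24 million.

−$24 million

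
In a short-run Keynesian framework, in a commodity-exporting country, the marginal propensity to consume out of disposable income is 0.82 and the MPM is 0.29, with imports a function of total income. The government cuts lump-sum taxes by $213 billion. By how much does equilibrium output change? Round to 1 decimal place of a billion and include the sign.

+$371.6 billion

A lump-sum tax change of −$213 billion shifts disposable income by +$213 billion; first-round consumption changes by −c × ΔT = −0.82 × (−$213 billion) = +$174.66 billion.
Expenditure multiplier = 1/(1 − c + m) = 1/(1 − 0.82 + 0.29) = 1/0.47 ≈ 2.128.
The tax multiplier is −c × k ≈ −1.745, so ΔY = k × (−c·ΔT) = (+$174.66 billion) / 0.47 ≈ +$371.6 billion.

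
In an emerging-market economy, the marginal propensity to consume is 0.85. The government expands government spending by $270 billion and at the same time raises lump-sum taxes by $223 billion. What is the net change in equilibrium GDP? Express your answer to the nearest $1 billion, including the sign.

+$536 billion

Expenditure multiplier = 1/(1 − MPC) = 1/(1 − 0.85) = 1/0.15 ≈ 6.667.
ΔG contributes k·ΔG = (+$270 billion) / 0.15 = +$1,800 billion.
ΔT of +$223 billion changes first-round spending by −c·ΔT = −$189.55 billion, contributing k·(−c·ΔT) = (−$189.55 billion) / 0.15 ≈ −$1,263.7 billion.
Net ΔY = k(ΔG − c·ΔT) = (+$80.45 billion) / 0.15 ≈ +$536 billion.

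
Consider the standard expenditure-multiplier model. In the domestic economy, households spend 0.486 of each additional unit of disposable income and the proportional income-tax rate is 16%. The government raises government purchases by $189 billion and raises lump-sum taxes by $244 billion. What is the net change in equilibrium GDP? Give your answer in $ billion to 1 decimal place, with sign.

Expenditure multiplier = 1/(1 − c(1−t)) = 1/(1 − 0.486×0.84) = 1/0.59176 ≈ 1.69.
ΔG contributes k·ΔG = (+$189 billion) / 0.59176 ≈ +$319.4 billion.
ΔT of +$244 billion changes first-round spending by −c·ΔT = −$118.584 billion, contributing k·(−c·ΔT) = (−$118.584 billion) / 0.59176 ≈ −$200.4 billion.
Net ΔY = k(ΔG − c·ΔT) = (+$70.416 billion) / 0.59176 ≈ +$119 billion.

+$119.0 billion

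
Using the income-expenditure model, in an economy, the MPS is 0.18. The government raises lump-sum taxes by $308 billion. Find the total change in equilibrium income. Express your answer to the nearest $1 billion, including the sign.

−$1,403 billion

MPC = 1 − MPS = 1 − 0.18 = 0.82.
A lump-sum tax change of +$308 billion shifts disposable income by −$308 billion; first-round consumption changes by −c × ΔT = −0.82 × (+$308 billion) = −$252.56 billion.
Expenditure multiplier = 1/(1 − MPC) = 1/(1 − 0.82) = 1/0.18 ≈ 5.556.
The tax multiplier is −c × k ≈ −4.556, so ΔY = k × (−c·ΔT) = (−$252.56 billion) / 0.18 ≈ −$1,403 billion.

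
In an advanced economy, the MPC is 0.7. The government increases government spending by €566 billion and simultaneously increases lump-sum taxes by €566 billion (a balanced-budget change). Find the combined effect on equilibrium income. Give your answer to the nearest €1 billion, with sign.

+€566 billion

Expenditure multiplier = 1/(1 − MPC) = 1/(1 − 0.7) = 1/0.3 ≈ 3.333.
ΔG contributes k·ΔG = (+€566 billion) / 0.3 ≈ +€1,886.7 billion.
ΔT of +€566 billion changes first-round spending by −c·ΔT = −€396.2 billion, contributing k·(−c·ΔT) = (−€396.2 billion) / 0.3 ≈ −€1,320.7 billion.
With ΔG = ΔT and no other leakages, the balanced-budget multiplier is 1, so ΔY = ΔG = +€566 billion.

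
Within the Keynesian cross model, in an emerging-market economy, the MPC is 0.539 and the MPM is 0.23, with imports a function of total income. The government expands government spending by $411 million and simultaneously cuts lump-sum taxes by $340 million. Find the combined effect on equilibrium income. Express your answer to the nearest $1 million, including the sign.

Expenditure multiplier = 1/(1 − c + m) = 1/(1 − 0.539 + 0.23) = 1/0.691 ≈ 1.447.
ΔG contributes k·ΔG = (+$411 million) / 0.691 ≈ +$594.8 million.
ΔT of −$340 million changes first-round spending by −c·ΔT = +$183.26 million, contributing k·(−c·ΔT) = (+$183.26 million) / 0.691 ≈ +$265.2 million.
Net ΔY = k(ΔG − c·ΔT) = (+$594.26 million) / 0.691 = +$860 million.

+$860 million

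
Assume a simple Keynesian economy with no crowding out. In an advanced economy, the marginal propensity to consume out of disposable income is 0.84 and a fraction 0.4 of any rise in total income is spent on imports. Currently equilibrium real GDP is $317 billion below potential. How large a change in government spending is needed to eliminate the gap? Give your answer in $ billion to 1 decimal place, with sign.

Spending multiplier = 1/(1 − c + m) = 1/(1 − 0.84 + 0.4) = 1/0.56 ≈ 1.786.
Need ΔY = +$317 billion, so ΔG = ΔY/k = (+$317 billion) × 0.56 ≈ +$177.5 billion.
The government should increase government spending by $177.5 billion.

+$177.5 billion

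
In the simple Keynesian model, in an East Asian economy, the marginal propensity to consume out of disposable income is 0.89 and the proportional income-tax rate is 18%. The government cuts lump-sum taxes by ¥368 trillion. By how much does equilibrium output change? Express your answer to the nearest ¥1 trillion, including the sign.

+¥1,212 trillion

A lump-sum tax change of −¥368 trillion shifts disposable income by +¥368 trillion; first-round consumption changes by −c × ΔT = −0.89 × (−¥368 trillion) = +¥327.52 trillion.
Expenditure multiplier = 1/(1 − c(1−t)) = 1/(1 − 0.89×0.82) = 1/0.2702 ≈ 3.701.
The tax multiplier is −c × k ≈ −3.294, so ΔY = k × (−c·ΔT) = (+¥327.52 trillion) / 0.2702 ≈ +¥1,212 trillion.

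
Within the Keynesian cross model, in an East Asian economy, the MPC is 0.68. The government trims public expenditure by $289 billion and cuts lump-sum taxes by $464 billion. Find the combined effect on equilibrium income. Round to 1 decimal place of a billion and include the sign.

+$82.9 billion

Expenditure multiplier = 1/(1 − MPC) = 1/(1 − 0.68) = 1/0.32 = 3.125.
ΔG contributes k·ΔG = (−$289 billion) / 0.32 ≈ −$903.1 billion.
ΔT of −$464 billion changes first-round spending by −c·ΔT = +$315.52 billion, contributing k·(−c·ΔT) = (+$315.52 billion) / 0.32 = +$986 billion.
Net ΔY = k(ΔG − c·ΔT) = (+$26.52 billion) / 0.32 ≈ +$82.9 billion.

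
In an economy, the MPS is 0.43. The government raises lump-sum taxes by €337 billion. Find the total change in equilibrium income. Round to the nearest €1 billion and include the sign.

−€447 billion

MPC = 1 − MPS = 1 − 0.43 = 0.57.
A lump-sum tax change of +€337 billion shifts disposable income by −€337 billion; first-round consumption changes by −c × ΔT = −0.57 × (+€337 billion) = −€192.09 billion.
Expenditure multiplier = 1/(1 − MPC) = 1/(1 − 0.57) = 1/0.43 ≈ 2.326.
The tax multiplier is −c × k ≈ −1.326, so ΔY = k × (−c·ΔT) = (−€192.09 billion) / 0.43 ≈ −€447 billion.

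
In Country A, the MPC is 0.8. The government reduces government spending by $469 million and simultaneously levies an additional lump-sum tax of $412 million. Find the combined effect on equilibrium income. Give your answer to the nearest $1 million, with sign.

−$3,993 million

Expenditure multiplier = 1/(1 − MPC) = 1/(1 − 0.8) = 1/0.2 = 5.
ΔG contributes k·ΔG = (−$469 million) / 0.2 = −$2,345 million.
ΔT of +$412 million changes first-round spending by −c·ΔT = −$329.6 million, contributing k·(−c·ΔT) = (−$329.6 million) / 0.2 = −$1,648 million.
Net ΔY = k(ΔG − c·ΔT) = (−$798.6 million) / 0.2 = −$3,993 million.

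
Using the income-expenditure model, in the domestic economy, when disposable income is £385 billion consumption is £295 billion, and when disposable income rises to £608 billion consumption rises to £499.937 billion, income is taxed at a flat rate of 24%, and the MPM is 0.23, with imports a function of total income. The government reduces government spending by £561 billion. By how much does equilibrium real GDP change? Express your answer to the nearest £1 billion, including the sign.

−£1,055 billion

MPC = ΔC/ΔYd = (499.937 − 295)/(608 − 385) = 204.937/223 = 0.919.
Spending multiplier = 1/(1 − c(1−t) + m) = 1/(1 − 0.919×0.76 + 0.23) = 1/0.53156 ≈ 1.881.
ΔY = k × ΔG = (−£561 billion) / 0.53156 ≈ −£1,055 billion.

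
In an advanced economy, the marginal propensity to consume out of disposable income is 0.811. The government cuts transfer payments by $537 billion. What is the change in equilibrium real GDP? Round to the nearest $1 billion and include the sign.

−$2,304 billion

The transfer change shifts disposable income by −$537 billion, so first-round consumption changes by c·ΔTR = 0.811 × (−$537 billion) = −$435.507 billion.
Expenditure multiplier = 1/(1 − MPC) = 1/(1 − 0.811) = 1/0.189 ≈ 5.291.
The transfer multiplier is c × k ≈ 4.291, so ΔY = k × (c·ΔTR) = (−$435.507 billion) / 0.189 ≈ −$2,304 billion.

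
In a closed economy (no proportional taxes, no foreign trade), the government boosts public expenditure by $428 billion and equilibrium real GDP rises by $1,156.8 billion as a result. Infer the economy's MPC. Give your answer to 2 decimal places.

Implied spending multiplier k = ΔY/ΔG = 1,156.8/428 ≈ 2.7028.
Since k = 1/(1 − MPC), MPC = 1 − 1/k = 1 − ΔG/ΔY = 1 − 428/1,156.8 ≈ 0.63.

0.63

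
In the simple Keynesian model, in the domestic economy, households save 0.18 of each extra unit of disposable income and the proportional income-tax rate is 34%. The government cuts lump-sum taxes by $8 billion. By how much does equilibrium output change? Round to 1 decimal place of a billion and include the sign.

+$14.3 billion

MPC = 1 − MPS = 1 − 0.18 = 0.82.
A lump-sum tax change of −$8 billion shifts disposable income by +$8 billion; first-round consumption changes by −c × ΔT = −0.82 × (−$8 billion) = +$6.56 billion.
Expenditure multiplier = 1/(1 − c(1−t)) = 1/(1 − 0.82×0.66) = 1/0.4588 ≈ 2.18.
The tax multiplier is −c × k ≈ −1.787, so ΔY = k × (−c·ΔT) = (+$6.56 billion) / 0.4588 ≈ +$14.3 billion.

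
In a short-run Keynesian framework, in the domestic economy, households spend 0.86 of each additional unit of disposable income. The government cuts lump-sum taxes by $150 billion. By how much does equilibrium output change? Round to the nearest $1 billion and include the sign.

A lump-sum tax change of −$150 billion shifts disposable income by +$150 billion; first-round consumption changes by −c × ΔT = −0.86 × (−$150 billion) = +$129 billion.
Expenditure multiplier = 1/(1 − MPC) = 1/(1 − 0.86) = 1/0.14 ≈ 7.143.
The tax multiplier is −c × k ≈ −6.143, so ΔY = k × (−c·ΔT) = (+$129 billion) / 0.14 ≈ +$921 billion.

+$921 billion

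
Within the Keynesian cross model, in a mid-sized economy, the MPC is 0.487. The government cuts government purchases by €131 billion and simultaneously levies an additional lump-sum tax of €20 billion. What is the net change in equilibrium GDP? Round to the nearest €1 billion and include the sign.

−€274 billion

Expenditure multiplier = 1/(1 − MPC) = 1/(1 − 0.487) = 1/0.513 ≈ 1.949.
ΔG contributes k·ΔG = (−€131 billion) / 0.513 ≈ −€255.4 billion.
ΔT of +€20 billion changes first-round spending by −c·ΔT = −€9.74 billion, contributing k·(−c·ΔT) = (−€9.74 billion) / 0.513 ≈ −€19 billion.
Net ΔY = k(ΔG − c·ΔT) = (−€140.74 billion) / 0.513 ≈ −€274 billion.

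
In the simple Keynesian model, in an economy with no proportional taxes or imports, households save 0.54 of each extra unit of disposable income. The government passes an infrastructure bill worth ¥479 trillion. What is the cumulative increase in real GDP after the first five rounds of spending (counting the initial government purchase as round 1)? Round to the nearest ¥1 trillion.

MPC = 1 − MPS = 1 − 0.54 = 0.46.
Round 1 adds ΔG = ¥479 trillion; each later round is MPC = 0.46 times the previous.
After 5 rounds: 479 + 220.34 + 101.3564 + 46.623944 + 21.44701424 = ΔG·(1 − c^5)/(1 − c) = 479 × (1 − 0.0205962976)/0.54 ≈ ¥869 trillion.

¥869 trillion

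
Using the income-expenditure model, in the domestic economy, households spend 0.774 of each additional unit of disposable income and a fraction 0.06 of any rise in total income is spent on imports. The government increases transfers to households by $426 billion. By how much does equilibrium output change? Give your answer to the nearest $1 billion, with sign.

The transfer change shifts disposable income by +$426 billion, so first-round consumption changes by c·ΔTR = 0.774 × (+$426 billion) = +$329.724 billion.
Expenditure multiplier = 1/(1 − c + m) = 1/(1 − 0.774 + 0.06) = 1/0.286 ≈ 3.497.
The transfer multiplier is c × k ≈ 2.706, so ΔY = k × (c·ΔTR) = (+$329.724 billion) / 0.286 ≈ +$1,153 billion.

+$1,153 billion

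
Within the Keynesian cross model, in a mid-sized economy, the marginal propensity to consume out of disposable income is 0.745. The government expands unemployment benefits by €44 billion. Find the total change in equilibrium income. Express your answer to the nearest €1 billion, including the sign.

The transfer change shifts disposable income by +€44 billion, so first-round consumption changes by c·ΔTR = 0.745 × (+€44 billion) = +€32.78 billion.
Expenditure multiplier = 1/(1 − MPC) = 1/(1 − 0.745) = 1/0.255 ≈ 3.922.
The transfer multiplier is c × k ≈ 2.922, so ΔY = k × (c·ΔTR) = (+€32.78 billion) / 0.255 ≈ +€129 billion.

+€129 billion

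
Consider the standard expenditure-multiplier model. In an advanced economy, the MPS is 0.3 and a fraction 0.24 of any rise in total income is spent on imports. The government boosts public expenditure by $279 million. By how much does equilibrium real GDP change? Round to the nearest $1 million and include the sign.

+$517 million

MPC = 1 − MPS = 1 − 0.3 = 0.7.
Spending multiplier = 1/(1 − c + m) = 1/(1 − 0.7 + 0.24) = 1/0.54 ≈ 1.852.
ΔY = k × ΔG = (+$279 million) / 0.54 ≈ +$517 million.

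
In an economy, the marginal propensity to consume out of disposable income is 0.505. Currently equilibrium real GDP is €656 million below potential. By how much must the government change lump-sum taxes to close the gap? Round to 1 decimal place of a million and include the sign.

−€643.0 million

Spending multiplier = 1/(1 − MPC) = 1/(1 − 0.505) = 1/0.495 ≈ 2.02.
Tax multiplier = −c·k = −0.505/0.495 ≈ −1.02. Need ΔY = +€656 million, so ΔT = ΔY/(−c·k) = −(+€656 million) × 0.495 / 0.505 ≈ −€643 million.
The government should cut lump-sum taxes by €643 million.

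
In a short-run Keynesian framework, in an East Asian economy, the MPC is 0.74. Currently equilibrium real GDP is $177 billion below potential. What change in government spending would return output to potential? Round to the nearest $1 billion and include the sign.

+$46 billion

Spending multiplier = 1/(1 − MPC) = 1/(1 − 0.74) = 1/0.26 ≈ 3.846.
Need ΔY = +$177 billion, so ΔG = ΔY/k = (+$177 billion) × 0.26 ≈ +$46 billion.
The government should increase government spending by $46 billion.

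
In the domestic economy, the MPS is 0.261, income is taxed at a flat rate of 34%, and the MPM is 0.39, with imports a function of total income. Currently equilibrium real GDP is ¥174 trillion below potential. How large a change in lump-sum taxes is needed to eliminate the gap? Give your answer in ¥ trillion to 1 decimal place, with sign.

−¥212.4 trillion

MPC = 1 − MPS = 1 − 0.261 = 0.739.
Spending multiplier = 1/(1 − c(1−t) + m) = 1/(1 − 0.739×0.66 + 0.39) = 1/0.90226 ≈ 1.108.
Tax multiplier = −c·k = −0.739/0.90226 ≈ −0.819. Need ΔY = +¥174 trillion, so ΔT = ΔY/(−c·k) = −(+¥174 trillion) × 0.90226 / 0.739 ≈ −¥212.4 trillion.
The government should cut lump-sum taxes by ¥212.4 trillion.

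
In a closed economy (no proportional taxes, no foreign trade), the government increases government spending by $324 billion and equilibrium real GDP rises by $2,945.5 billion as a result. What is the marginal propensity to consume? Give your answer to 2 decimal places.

Implied spending multiplier k = ΔY/ΔG = 2,945.5/324 ≈ 9.091.
Since k = 1/(1 − MPC), MPC = 1 − 1/k = 1 − ΔG/ΔY = 1 − 324/2,945.5 ≈ 0.89.

0.89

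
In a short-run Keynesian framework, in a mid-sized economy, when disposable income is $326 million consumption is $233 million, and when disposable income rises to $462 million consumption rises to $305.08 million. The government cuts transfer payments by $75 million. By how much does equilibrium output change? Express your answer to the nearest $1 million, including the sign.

−$85 million

MPC = ΔC/ΔYd = (305.08 − 233)/(462 − 326) = 72.08/136 = 0.53.
The transfer change shifts disposable income by −$75 million, so first-round consumption changes by c·ΔTR = 0.53 × (−$75 million) = −$39.75 million.
Expenditure multiplier = 1/(1 − MPC) = 1/(1 − 0.53) = 1/0.47 ≈ 2.128.
The transfer multiplier is c × k ≈ 1.128, so ΔY = k × (c·ΔTR) = (−$39.75 million) / 0.47 ≈ −$85 million.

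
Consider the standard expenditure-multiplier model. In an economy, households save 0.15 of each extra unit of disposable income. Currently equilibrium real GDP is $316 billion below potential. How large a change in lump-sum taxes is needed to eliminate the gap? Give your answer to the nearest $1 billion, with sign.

−$56 billion

MPC = 1 − MPS = 1 − 0.15 = 0.85.
Spending multiplier = 1/(1 − MPC) = 1/(1 − 0.85) = 1/0.15 ≈ 6.667.
Tax multiplier = −c·k = −0.85/0.15 ≈ −5.667. Need ΔY = +$316 billion, so ΔT = ΔY/(−c·k) = −(+$316 billion) × 0.15 / 0.85 ≈ −$56 billion.
The government should cut lump-sum taxes by $56 billion.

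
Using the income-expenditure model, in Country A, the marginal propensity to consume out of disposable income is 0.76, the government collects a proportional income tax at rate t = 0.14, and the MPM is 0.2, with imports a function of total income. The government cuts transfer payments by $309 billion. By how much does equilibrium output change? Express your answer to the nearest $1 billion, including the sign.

−$430 billion

The transfer change shifts disposable income by −$309 billion, so first-round consumption changes by c·ΔTR = 0.76 × (−$309 billion) = −$234.84 billion.
Expenditure multiplier = 1/(1 − c(1−t) + m) = 1/(1 − 0.76×0.86 + 0.2) = 1/0.5464 ≈ 1.83.
The transfer multiplier is c × k ≈ 1.391, so ΔY = k × (c·ΔTR) = (−$234.84 billion) / 0.5464 ≈ −$430 billion.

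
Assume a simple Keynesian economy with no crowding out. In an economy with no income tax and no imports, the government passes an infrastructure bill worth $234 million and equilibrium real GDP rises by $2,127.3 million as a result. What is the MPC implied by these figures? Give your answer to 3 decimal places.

Implied spending multiplier k = ΔY/ΔG = 2,127.3/234 ≈ 9.091.
Since k = 1/(1 − MPC), MPC = 1 − 1/k = 1 − ΔG/ΔY = 1 − 234/2,127.3 ≈ 0.890.

0.890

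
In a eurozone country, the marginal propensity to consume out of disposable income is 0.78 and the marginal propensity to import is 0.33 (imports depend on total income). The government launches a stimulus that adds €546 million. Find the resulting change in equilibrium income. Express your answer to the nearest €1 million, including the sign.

+€993 million

Spending multiplier = 1/(1 − c + m) = 1/(1 − 0.78 + 0.33) = 1/0.55 ≈ 1.818.
ΔY = k × ΔG = (+€546 million) / 0.55 ≈ +€993 million.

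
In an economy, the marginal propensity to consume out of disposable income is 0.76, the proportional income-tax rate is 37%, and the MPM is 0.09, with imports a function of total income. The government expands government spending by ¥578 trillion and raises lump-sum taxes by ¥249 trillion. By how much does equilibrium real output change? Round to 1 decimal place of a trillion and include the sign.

Expenditure multiplier = 1/(1 − c(1−t) + m) = 1/(1 − 0.76×0.63 + 0.09) = 1/0.6112 ≈ 1.636.
ΔG contributes k·ΔG = (+¥578 trillion) / 0.6112 ≈ +¥945.7 trillion.
ΔT of +¥249 trillion changes first-round spending by −c·ΔT = −¥189.24 trillion, contributing k·(−c·ΔT) = (−¥189.24 trillion) / 0.6112 ≈ −¥309.6 trillion.
Net ΔY = k(ΔG − c·ΔT) = (+¥388.76 trillion) / 0.6112 ≈ +¥636.1 trillion.

+¥636.1 trillion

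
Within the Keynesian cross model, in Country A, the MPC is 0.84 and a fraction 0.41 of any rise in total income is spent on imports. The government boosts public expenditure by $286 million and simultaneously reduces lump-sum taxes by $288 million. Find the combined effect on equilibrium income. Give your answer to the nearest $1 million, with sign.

+$926 million

Expenditure multiplier = 1/(1 − c + m) = 1/(1 − 0.84 + 0.41) = 1/0.57 ≈ 1.754.
ΔG contributes k·ΔG = (+$286 million) / 0.57 ≈ +$501.8 million.
ΔT of −$288 million changes first-round spending by −c·ΔT = +$241.92 million, contributing k·(−c·ΔT) = (+$241.92 million) / 0.57 ≈ +$424.4 million.
Net ΔY = k(ΔG − c·ΔT) = (+$527.92 million) / 0.57 ≈ +$926 million.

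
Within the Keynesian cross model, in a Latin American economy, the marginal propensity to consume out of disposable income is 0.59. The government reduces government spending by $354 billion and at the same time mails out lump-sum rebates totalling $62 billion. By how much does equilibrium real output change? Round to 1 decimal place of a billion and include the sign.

−$774.2 billion

Expenditure multiplier = 1/(1 − MPC) = 1/(1 − 0.59) = 1/0.41 ≈ 2.439.
ΔG contributes k·ΔG = (−$354 billion) / 0.41 ≈ −$863.4 billion.
ΔT of −$62 billion changes first-round spending by −c·ΔT = +$36.58 billion, contributing k·(−c·ΔT) = (+$36.58 billion) / 0.41 ≈ +$89.2 billion.
Net ΔY = k(ΔG − c·ΔT) = (−$317.42 billion) / 0.41 ≈ −$774.2 billion.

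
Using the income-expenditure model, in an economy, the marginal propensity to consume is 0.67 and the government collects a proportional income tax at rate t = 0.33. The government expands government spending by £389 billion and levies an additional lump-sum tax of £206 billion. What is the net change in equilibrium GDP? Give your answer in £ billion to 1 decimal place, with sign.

+£455.4 billion

Expenditure multiplier = 1/(1 − c(1−t)) = 1/(1 − 0.67×0.67) = 1/0.5511 ≈ 1.815.
ΔG contributes k·ΔG = (+£389 billion) / 0.5511 ≈ +£705.9 billion.
ΔT of +£206 billion changes first-round spending by −c·ΔT = −£138.02 billion, contributing k·(−c·ΔT) = (−£138.02 billion) / 0.5511 ≈ −£250.4 billion.
Net ΔY = k(ΔG − c·ΔT) = (+£250.98 billion) / 0.5511 ≈ +£455.4 billion.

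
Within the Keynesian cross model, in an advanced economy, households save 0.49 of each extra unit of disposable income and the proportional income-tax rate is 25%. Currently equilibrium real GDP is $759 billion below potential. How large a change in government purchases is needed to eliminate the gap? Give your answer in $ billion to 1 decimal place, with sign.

MPC = 1 − MPS = 1 − 0.49 = 0.51.
Spending multiplier = 1/(1 − c(1−t)) = 1/(1 − 0.51×0.75) = 1/0.6175 ≈ 1.619.
Need ΔY = +$759 billion, so ΔG = ΔY/k = (+$759 billion) × 0.6175 ≈ +$468.7 billion.
The government should increase government purchases by $468.7 billion.

+$468.7 billion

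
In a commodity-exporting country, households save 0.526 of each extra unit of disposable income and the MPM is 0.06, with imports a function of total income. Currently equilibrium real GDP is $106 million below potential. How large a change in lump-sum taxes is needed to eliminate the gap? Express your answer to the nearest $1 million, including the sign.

MPC = 1 − MPS = 1 − 0.526 = 0.474.
Spending multiplier = 1/(1 − c + m) = 1/(1 − 0.474 + 0.06) = 1/0.586 ≈ 1.706.
Tax multiplier = −c·k = −0.474/0.586 ≈ −0.809. Need ΔY = +$106 million, so ΔT = ΔY/(−c·k) = −(+$106 million) × 0.586 / 0.474 ≈ −$131 million.
The government should cut lump-sum taxes by $131 million.

−$131 million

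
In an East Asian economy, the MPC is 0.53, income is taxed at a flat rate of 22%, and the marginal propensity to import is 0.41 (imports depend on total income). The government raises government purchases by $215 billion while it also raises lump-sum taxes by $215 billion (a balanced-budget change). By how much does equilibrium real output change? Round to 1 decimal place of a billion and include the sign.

+$101.4 billion

Expenditure multiplier = 1/(1 − c(1−t) + m) = 1/(1 − 0.53×0.78 + 0.41) = 1/0.9966 ≈ 1.003.
ΔG contributes k·ΔG = (+$215 billion) / 0.9966 ≈ +$215.7 billion.
ΔT of +$215 billion changes first-round spending by −c·ΔT = −$113.95 billion, contributing k·(−c·ΔT) = (−$113.95 billion) / 0.9966 ≈ −$114.3 billion.
Net ΔY = k(ΔG − c·ΔT) = (+$101.05 billion) / 0.9966 ≈ +$101.4 billion.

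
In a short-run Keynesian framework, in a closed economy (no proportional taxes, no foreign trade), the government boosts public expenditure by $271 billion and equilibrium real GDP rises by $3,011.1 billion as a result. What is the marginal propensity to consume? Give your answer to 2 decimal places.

Implied spending multiplier k = ΔY/ΔG = 3,011.1/271 ≈ 11.1111.
Since k = 1/(1 − MPC), MPC = 1 − 1/k = 1 − ΔG/ΔY = 1 − 271/3,011.1 ≈ 0.91.

0.91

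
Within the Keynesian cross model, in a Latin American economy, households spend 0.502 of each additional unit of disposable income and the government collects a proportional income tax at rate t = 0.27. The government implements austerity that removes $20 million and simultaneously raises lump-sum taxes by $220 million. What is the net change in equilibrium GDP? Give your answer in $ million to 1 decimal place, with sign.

Expenditure multiplier = 1/(1 − c(1−t)) = 1/(1 − 0.502×0.73) = 1/0.63354 ≈ 1.578.
ΔG contributes k·ΔG = (−$20 million) / 0.63354 ≈ −$31.6 million.
ΔT of +$220 million changes first-round spending by −c·ΔT = −$110.44 million, contributing k·(−c·ΔT) = (−$110.44 million) / 0.63354 ≈ −$174.3 million.
Net ΔY = k(ΔG − c·ΔT) = (−$130.44 million) / 0.63354 ≈ −$205.9 million.

−$205.9 million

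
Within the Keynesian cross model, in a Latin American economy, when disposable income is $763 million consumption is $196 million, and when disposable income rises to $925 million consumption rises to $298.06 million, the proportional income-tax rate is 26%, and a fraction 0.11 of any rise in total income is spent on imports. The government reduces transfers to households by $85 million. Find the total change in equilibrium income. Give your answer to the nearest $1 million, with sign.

−$83 million

MPC = ΔC/ΔYd = (298.06 − 196)/(925 − 763) = 102.06/162 = 0.63.
The transfer change shifts disposable income by −$85 million, so first-round consumption changes by c·ΔTR = 0.63 × (−$85 million) = −$53.55 million.
Expenditure multiplier = 1/(1 − c(1−t) + m) = 1/(1 − 0.63×0.74 + 0.11) = 1/0.6438 ≈ 1.553.
The transfer multiplier is c × k ≈ 0.979, so ΔY = k × (c·ΔTR) = (−$53.55 million) / 0.6438 ≈ −$83 million.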